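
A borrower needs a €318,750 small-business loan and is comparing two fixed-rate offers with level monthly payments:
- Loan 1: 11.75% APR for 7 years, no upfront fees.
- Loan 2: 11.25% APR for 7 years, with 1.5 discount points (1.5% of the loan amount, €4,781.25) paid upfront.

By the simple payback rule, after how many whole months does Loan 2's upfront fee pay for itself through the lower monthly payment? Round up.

Loan 1: monthly rate = 11.75%/12 = 0.0097917; payment = 318,750 × 0.0097917 / (1 − (1+0.0097917)^−84) = €5,584.28.
Loan 2: at 11.25% the monthly rate is 0.0093750, so the payment is 318,750 × 0.0093750 / (1 − 1.0093750^−84) = €5,499.77.
Monthly savings = €5,584.28 − €5,499.77 = €84.51.
Break-even = €4,781.25 / €84.51 = 56.58 → 57 months.

57 months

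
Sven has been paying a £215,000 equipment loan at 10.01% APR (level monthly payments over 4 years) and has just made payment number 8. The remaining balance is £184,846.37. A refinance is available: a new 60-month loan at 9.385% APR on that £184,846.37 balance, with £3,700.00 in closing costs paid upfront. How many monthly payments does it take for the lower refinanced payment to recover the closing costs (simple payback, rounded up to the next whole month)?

3 months

Current payment = 215,000 × 10.01%/12 / (1 − (1+0.0083417)^−48) = £5,453.99.
Refinanced payment = 184,846.37 × 0.0078208 / (1 − (1+0.0078208)^−60) = £3,871.74.
Monthly savings = £5,453.99 − £3,871.74 = £1,582.25.
Break-even = £3,700.00 / £1,582.25 = 2.34 → 3 months.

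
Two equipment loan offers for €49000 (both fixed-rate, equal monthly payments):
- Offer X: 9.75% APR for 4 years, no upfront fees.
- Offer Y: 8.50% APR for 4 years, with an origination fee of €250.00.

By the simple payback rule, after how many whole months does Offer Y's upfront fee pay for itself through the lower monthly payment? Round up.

Offer X: monthly rate = 9.75%/12 = 0.0081250; payment = 49,000 × 0.0081250 / (1 − (1+0.0081250)^−48) = €1,236.89.
Offer Y: monthly rate = 8.5%/12 = 0.0070833; payment = 49,000 × 0.0070833 / (1 − (1+0.0070833)^−48) = €1,207.77.
Monthly savings = €1,236.89 − €1,207.77 = €29.12.
Break-even = €250.00 / €29.12 = 8.59 → 9 months.

9 months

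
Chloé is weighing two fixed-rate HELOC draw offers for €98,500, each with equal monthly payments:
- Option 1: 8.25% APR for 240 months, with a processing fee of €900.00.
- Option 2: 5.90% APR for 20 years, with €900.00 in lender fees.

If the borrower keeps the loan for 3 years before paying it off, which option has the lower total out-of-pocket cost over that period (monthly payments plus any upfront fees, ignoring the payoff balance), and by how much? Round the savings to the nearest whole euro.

Option 2 by €5,014

Option 1: at 8.25% the monthly rate is 0.0068750, so the payment is 98,500 × 0.0068750 / (1 − 1.0068750^−240) = €839.28.
Option 2: monthly rate = 5.9%/12 = 0.0049167; payment = 98,500 × 0.0049167 / (1 − (1+0.0049167)^−240) = €700.01.
Over 36 months: Option 1 costs 36 × €839.28 + €900.00 = €31,114.08; Option 2 costs 36 × €700.01 + €900.00 = €26,100.36.
Option 2 is cheaper by €31,114.08 − €26,100.36 = €5,013.72.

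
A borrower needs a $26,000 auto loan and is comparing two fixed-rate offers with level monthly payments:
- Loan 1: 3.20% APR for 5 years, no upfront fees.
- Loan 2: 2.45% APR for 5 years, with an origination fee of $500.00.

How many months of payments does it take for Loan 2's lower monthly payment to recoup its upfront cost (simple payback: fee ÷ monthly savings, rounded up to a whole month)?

58 months

Loan 1: at 3.20% the monthly rate is 0.0026667, so the payment is 26,000 × 0.0026667 / (1 − 1.0026667^−60) = $469.50.
Loan 2: at 2.45% the monthly rate is 0.0020417, so the payment is 26,000 × 0.0020417 / (1 − 1.0020417^−60) = $460.86.
Monthly savings = $469.50 − $460.86 = $8.64.
Break-even = $500.00 / $8.64 = 57.87 → 58 months.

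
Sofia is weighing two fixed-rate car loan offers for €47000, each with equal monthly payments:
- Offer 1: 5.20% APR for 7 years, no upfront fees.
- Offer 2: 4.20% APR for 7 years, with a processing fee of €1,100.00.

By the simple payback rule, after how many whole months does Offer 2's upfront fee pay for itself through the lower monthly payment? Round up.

Offer 1: at 5.20% the monthly rate is 0.0043333, so the payment is 47,000 × 0.0043333 / (1 − 1.0043333^−84) = €668.72.
Offer 2: monthly rate = 4.2%/12 = 0.0035000; payment = 47,000 × 0.0035000 / (1 − (1+0.0035000)^−84) = €646.77.
Monthly savings = €668.72 − €646.77 = €21.95.
Break-even = €1,100.00 / €21.95 = 50.11 → 51 months.

51 months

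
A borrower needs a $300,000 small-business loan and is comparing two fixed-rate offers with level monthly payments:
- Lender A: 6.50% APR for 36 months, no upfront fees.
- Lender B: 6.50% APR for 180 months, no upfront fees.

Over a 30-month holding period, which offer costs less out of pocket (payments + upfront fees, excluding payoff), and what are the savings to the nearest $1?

Lender B by $197,441

Lender A: at 6.50% the monthly rate is 0.0054167, so the payment is 300,000 × 0.0054167 / (1 − 1.0054167^−36) = $9,194.70.
Lender B: at 6.50% the monthly rate is 0.0054167, so the payment is 300,000 × 0.0054167 / (1 − 1.0054167^−180) = $2,613.32.
Over 30 months: Lender A costs 30 × $9,194.70 = $275,841.00; Lender B costs 30 × $2,613.32 = $78,399.60.
Lender B is cheaper by $275,841.00 − $78,399.60 = $197,441.40.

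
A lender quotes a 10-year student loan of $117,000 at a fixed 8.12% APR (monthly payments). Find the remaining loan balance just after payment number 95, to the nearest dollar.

With monthly rate i = 8.12%/12 = 0.0067667, the balance after k of n payments is P · [(1+i)^n − (1+i)^k] / [(1+i)^n − 1].
(1+0.0067667)^120 = 2.24625653 and (1+0.0067667)^95 = 1.89774849, so the balance is 117,000 × (2.24625653 − 1.89774849) / (2.24625653 − 1) = $32,718.34.

$32,718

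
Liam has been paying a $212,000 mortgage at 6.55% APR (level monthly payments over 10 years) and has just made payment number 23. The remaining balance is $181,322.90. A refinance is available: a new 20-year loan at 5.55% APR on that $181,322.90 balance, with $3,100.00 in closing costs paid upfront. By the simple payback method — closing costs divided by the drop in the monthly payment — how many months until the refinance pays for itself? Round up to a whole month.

Current payment = 212,000 × 6.55%/12 / (1 − (1+0.0054583)^−120) = $2,412.61.
Refinanced payment = 181,322.90 × 0.0046250 / (1 − (1+0.0046250)^−240) = $1,252.42.
Monthly savings = $2,412.61 − $1,252.42 = $1,160.19.
Break-even = $3,100.00 / $1,160.19 = 2.67 → 3 months.

3 months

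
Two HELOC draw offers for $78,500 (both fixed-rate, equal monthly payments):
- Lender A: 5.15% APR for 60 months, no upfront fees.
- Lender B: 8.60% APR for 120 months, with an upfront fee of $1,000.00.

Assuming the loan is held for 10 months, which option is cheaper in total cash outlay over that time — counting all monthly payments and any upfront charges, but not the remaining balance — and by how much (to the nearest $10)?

Lender B by $4,090

Lender A: at 5.15% the monthly rate is 0.0042917, so the payment is 78,500 × 0.0042917 / (1 − 1.0042917^−60) = $1,486.79.
Lender B: monthly rate = 8.6%/12 = 0.0071667; payment = 78,500 × 0.0071667 / (1 − (1+0.0071667)^−120) = $977.49.
Over 10 months: Lender A costs 10 × $1,486.79 = $14,867.90; Lender B costs 10 × $977.49 + $1,000.00 = $10,774.90.
Lender B is cheaper by $14,867.90 − $10,774.90 = $4,093.00.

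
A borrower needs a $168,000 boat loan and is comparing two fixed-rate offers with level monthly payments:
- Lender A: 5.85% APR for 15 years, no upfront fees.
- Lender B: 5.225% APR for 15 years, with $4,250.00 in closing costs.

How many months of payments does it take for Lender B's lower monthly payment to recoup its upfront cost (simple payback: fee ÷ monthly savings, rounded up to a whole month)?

Lender A: monthly rate = 5.85%/12 = 0.0048750; payment = 168,000 × 0.0048750 / (1 − (1+0.0048750)^−180) = $1,404.10.
Lender B: monthly rate = 5.225%/12 = 0.0043542; payment = 168,000 × 0.0043542 / (1 − (1+0.0043542)^−180) = $1,348.31.
Monthly savings = $1,404.10 − $1,348.31 = $55.79.
Break-even = $4,250.00 / $55.79 = 76.18 → 77 months.

77 months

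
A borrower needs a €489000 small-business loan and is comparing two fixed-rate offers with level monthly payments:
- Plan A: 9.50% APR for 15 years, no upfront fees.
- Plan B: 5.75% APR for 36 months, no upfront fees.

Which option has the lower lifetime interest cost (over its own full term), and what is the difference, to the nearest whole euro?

Plan A: monthly rate = 9.5%/12 = 0.0079167; payment = 489,000 × 0.0079167 / (1 − (1+0.0079167)^−180) = €5,106.26.
Total interest on Plan A = 180 × €5,106.26 − €489,000 = €430,126.80.
Plan B: at 5.75% the monthly rate is 0.0047917, so the payment is 489,000 × 0.0047917 / (1 − 1.0047917^−36) = €14,821.00.
Total interest on Plan B = 36 × €14,821.00 − €489,000 = €44,556.00.
Plan B is lower by €385,570.80.

Plan B by €385,571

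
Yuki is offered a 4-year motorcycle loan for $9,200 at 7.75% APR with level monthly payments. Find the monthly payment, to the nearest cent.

$223.52

At 7.75% the monthly rate is 0.0064583, so the payment is 9,200 × 0.0064583 / (1 − 1.0064583^−48) = $223.52.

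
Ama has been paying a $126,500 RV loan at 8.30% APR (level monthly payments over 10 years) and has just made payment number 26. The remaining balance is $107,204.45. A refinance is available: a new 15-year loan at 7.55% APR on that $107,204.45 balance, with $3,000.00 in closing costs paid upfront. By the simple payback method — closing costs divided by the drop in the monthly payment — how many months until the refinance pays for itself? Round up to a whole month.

6 months

Current payment = 126,500 × 8.3%/12 / (1 − (1+0.0069167)^−120) = $1,554.92.
Refinanced payment = 107,204.45 × 0.0062917 / (1 − (1+0.0062917)^−180) = $996.85.
Monthly savings = $1,554.92 − $996.85 = $558.07.
Break-even = $3,000.00 / $558.07 = 5.38 → 6 months.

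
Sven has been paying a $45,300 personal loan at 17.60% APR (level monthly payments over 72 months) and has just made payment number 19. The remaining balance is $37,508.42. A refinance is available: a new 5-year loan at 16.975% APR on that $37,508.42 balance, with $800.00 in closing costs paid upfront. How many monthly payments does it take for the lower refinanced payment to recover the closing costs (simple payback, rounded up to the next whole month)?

Current payment = 45,300 × 17.6%/12 / (1 − (1+0.0146667)^−72) = $1,022.98.
Refinanced payment = 37,508.42 × 0.0141458 / (1 − (1+0.0141458)^−60) = $931.68.
Monthly savings = $1,022.98 − $931.68 = $91.30.
Break-even = $800.00 / $91.30 = 8.76 → 9 months.

9 months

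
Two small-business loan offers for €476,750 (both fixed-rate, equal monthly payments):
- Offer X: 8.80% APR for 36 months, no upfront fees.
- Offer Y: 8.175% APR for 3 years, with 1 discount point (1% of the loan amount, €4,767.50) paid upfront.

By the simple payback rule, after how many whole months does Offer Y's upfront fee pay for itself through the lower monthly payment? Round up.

35 months

Offer X: at 8.80% the monthly rate is 0.0073333, so the payment is 476,750 × 0.0073333 / (1 − 1.0073333^−36) = €15,116.18.
Offer Y: at 8.175% the monthly rate is 0.0068125, so the payment is 476,750 × 0.0068125 / (1 − 1.0068125^−36) = €14,978.13.
Monthly savings = €15,116.18 − €14,978.13 = €138.05.
Break-even = €4,767.50 / €138.05 = 34.53 → 35 months.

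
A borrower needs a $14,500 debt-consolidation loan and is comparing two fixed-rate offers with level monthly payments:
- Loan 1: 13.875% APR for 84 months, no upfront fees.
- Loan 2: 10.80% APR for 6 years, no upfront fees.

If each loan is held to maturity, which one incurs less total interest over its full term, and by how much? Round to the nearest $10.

Loan 1: at 13.875% the monthly rate is 0.0115625, so the payment is 14,500 × 0.0115625 / (1 − 1.0115625^−84) = $270.73.
Total interest on Loan 1 = 84 × $270.73 − $14,500 = $8,241.32.
Loan 2: at 10.80% the monthly rate is 0.0090000, so the payment is 14,500 × 0.0090000 / (1 − 1.0090000^−72) = $274.51.
Total interest on Loan 2 = 72 × $274.51 − $14,500 = $5,264.72.
Loan 2 is lower by $2,976.60.

Loan 2 by $2,980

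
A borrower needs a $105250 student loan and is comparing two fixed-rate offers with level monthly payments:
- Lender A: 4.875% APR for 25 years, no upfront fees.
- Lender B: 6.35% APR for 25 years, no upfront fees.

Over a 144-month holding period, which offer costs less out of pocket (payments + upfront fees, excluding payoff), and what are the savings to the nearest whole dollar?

Lender A: monthly rate = 4.875%/12 = 0.0040625; payment = 105,250 × 0.0040625 / (1 − (1+0.0040625)^−300) = $607.64.
Lender B: monthly rate = 6.35%/12 = 0.0052917; payment = 105,250 × 0.0052917 / (1 − (1+0.0052917)^−300) = $700.82.
Over 144 months: Lender A costs 144 × $607.64 = $87,500.16; Lender B costs 144 × $700.82 = $100,918.08.
Lender A is cheaper by $100,918.08 − $87,500.16 = $13,417.92.

Lender A by $13,418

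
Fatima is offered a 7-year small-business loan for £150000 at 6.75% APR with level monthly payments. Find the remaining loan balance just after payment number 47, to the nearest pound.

With monthly rate i = 6.75%/12 = 0.0056250, the balance after k of n payments is P · [(1+i)^n − (1+i)^k] / [(1+i)^n − 1].
(1+0.0056250)^84 = 1.60187698 and (1+0.0056250)^47 = 1.30165199, so the balance is 150,000 × (1.60187698 − 1.30165199) / (1.60187698 − 1) = £74,822.18.

£74,822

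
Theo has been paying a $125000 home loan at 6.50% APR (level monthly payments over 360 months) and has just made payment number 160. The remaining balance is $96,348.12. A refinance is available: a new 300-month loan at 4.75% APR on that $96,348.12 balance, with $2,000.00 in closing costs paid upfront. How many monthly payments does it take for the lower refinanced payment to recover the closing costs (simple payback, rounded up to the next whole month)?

Current payment = 125,000 × 6.5%/12 / (1 − (1+0.0054167)^−360) = $790.09.
Refinanced payment = 96,348.12 × 0.0039583 / (1 − (1+0.0039583)^−300) = $549.30.
Monthly savings = $790.09 − $549.30 = $240.79.
Break-even = $2,000.00 / $240.79 = 8.31 → 9 months.

9 months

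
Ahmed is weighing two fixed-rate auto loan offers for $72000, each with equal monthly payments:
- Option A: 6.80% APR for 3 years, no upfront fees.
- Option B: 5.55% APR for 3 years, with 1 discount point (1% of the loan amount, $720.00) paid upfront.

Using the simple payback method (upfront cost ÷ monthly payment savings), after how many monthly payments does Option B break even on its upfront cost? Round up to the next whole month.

Option A: monthly rate = 6.8%/12 = 0.0056667; payment = 72,000 × 0.0056667 / (1 − (1+0.0056667)^−36) = $2,216.57.
Option B: at 5.55% the monthly rate is 0.0046250, so the payment is 72,000 × 0.0046250 / (1 − 1.0046250^−36) = $2,175.73.
Monthly savings = $2,216.57 − $2,175.73 = $40.84.
Break-even = $720.00 / $40.84 = 17.63 → 18 months.

18 months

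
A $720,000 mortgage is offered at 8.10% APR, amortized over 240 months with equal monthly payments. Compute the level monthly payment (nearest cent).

At 8.10% the monthly rate is 0.0067500, so the payment is 720,000 × 0.0067500 / (1 − 1.0067500^−240) = $6,067.26.

$6,067.26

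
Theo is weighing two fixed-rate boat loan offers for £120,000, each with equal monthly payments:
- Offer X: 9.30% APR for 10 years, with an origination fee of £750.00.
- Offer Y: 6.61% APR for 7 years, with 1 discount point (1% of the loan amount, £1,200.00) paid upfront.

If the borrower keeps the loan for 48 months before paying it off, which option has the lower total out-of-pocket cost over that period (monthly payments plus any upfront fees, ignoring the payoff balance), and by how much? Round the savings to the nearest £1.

Offer X: at 9.30% the monthly rate is 0.0077500, so the payment is 120,000 × 0.0077500 / (1 − 1.0077500^−120) = £1,539.66.
Offer Y: monthly rate = 6.61%/12 = 0.0055083; payment = 120,000 × 0.0055083 / (1 − (1+0.0055083)^−84) = £1,788.33.
Over 48 months: Offer X costs 48 × £1,539.66 + £750.00 = £74,653.68; Offer Y costs 48 × £1,788.33 + £1,200.00 = £87,039.84.
Offer X is cheaper by £87,039.84 − £74,653.68 = £12,386.16.

Offer X by £12,386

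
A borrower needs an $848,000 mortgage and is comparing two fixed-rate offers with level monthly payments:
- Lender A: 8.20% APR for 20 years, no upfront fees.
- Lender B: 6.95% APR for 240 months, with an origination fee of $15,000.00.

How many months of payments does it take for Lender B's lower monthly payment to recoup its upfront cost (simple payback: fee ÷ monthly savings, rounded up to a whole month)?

24 months

Lender A: at 8.20% the monthly rate is 0.0068333, so the payment is 848,000 × 0.0068333 / (1 − 1.0068333^−240) = $7,198.93.
Lender B: at 6.95% the monthly rate is 0.0057917, so the payment is 848,000 × 0.0057917 / (1 − 1.0057917^−240) = $6,549.11.
Monthly savings = $7,198.93 − $6,549.11 = $649.82.
Break-even = $15,000.00 / $649.82 = 23.08 → 24 months.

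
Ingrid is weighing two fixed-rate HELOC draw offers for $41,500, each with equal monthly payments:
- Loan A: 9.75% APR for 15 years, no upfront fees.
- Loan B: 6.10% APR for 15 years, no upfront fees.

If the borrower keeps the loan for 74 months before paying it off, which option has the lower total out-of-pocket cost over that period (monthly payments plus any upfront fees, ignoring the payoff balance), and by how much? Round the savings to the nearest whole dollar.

Loan A: at 9.75% the monthly rate is 0.0081250, so the payment is 41,500 × 0.0081250 / (1 − 1.0081250^−180) = $439.64.
Loan B: monthly rate = 6.1%/12 = 0.0050833; payment = 41,500 × 0.0050833 / (1 − (1+0.0050833)^−180) = $352.45.
Over 74 months: Loan A costs 74 × $439.64 = $32,533.36; Loan B costs 74 × $352.45 = $26,081.30.
Loan B is cheaper by $32,533.36 − $26,081.30 = $6,452.06.

Loan B by $6,452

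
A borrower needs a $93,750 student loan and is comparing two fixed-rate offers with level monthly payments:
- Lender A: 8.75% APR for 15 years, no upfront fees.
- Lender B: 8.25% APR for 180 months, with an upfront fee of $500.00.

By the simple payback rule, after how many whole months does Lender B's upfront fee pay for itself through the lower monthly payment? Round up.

19 months

Lender A: monthly rate = 8.75%/12 = 0.0072917; payment = 93,750 × 0.0072917 / (1 − (1+0.0072917)^−180) = $936.98.
Lender B: monthly rate = 8.25%/12 = 0.0068750; payment = 93,750 × 0.0068750 / (1 − (1+0.0068750)^−180) = $909.51.
Monthly savings = $936.98 − $909.51 = $27.47.
Break-even = $500.00 / $27.47 = 18.20 → 19 months.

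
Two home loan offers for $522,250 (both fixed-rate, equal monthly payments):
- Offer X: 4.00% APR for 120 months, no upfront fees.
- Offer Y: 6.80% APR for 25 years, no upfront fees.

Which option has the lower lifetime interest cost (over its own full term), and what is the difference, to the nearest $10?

Offer X: at 4.00% the monthly rate is 0.0033333, so the payment is 522,250 × 0.0033333 / (1 − 1.0033333^−120) = $5,287.53.
Total interest on Offer X = 120 × $5,287.53 − $522,250 = $112,253.60.
Offer Y: monthly rate = 6.8%/12 = 0.0056667; payment = 522,250 × 0.0056667 / (1 − (1+0.0056667)^−300) = $3,624.79.
Total interest on Offer Y = 300 × $3,624.79 − $522,250 = $565,187.00.
Offer X is lower by $452,933.40.

Offer X by $452,930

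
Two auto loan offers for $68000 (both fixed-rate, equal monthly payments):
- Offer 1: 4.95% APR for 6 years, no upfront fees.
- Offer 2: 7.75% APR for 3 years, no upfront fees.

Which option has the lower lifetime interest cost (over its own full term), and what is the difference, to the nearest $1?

Offer 2 by $2,307

Offer 1: monthly rate = 4.95%/12 = 0.0041250; payment = 68,000 × 0.0041250 / (1 − (1+0.0041250)^−72) = $1,093.56.
Total interest on Offer 1 = 72 × $1,093.56 − $68,000 = $10,736.32.
Offer 2: monthly rate = 7.75%/12 = 0.0064583; payment = 68,000 × 0.0064583 / (1 − (1+0.0064583)^−36) = $2,123.04.
Total interest on Offer 2 = 36 × $2,123.04 − $68,000 = $8,429.44.
Offer 2 is lower by $2,306.88.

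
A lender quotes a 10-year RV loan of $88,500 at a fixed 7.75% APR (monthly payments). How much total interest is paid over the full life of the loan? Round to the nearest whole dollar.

$38,951

At 7.75% the monthly rate is 0.0064583, so the payment is 88,500 × 0.0064583 / (1 − 1.0064583^−120) = $1,062.09.
Total paid = 120 × $1,062.09 = $127,450.80; interest = $127,450.80 − $88,500 = $38,950.80.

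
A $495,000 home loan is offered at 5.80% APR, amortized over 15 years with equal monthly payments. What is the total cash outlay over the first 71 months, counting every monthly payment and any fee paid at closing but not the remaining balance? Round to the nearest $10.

$292,790

At 5.80% the monthly rate is 0.0048333, so the payment is 495,000 × 0.0048333 / (1 − 1.0048333^−180) = $4,123.79.
Total outlay = 71 × $4,123.79 = $292,789.09.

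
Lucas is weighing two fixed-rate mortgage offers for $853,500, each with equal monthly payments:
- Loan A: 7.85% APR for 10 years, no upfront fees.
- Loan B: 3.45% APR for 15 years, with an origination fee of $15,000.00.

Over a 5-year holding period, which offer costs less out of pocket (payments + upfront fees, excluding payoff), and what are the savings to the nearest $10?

Loan A: at 7.85% the monthly rate is 0.0065417, so the payment is 853,500 × 0.0065417 / (1 − 1.0065417^−120) = $10,287.79.
Loan B: monthly rate = 3.45%/12 = 0.0028750; payment = 853,500 × 0.0028750 / (1 − (1+0.0028750)^−180) = $6,080.59.
Over 60 months: Loan A costs 60 × $10,287.79 = $617,267.40; Loan B costs 60 × $6,080.59 + $15,000.00 = $379,835.40.
Loan B is cheaper by $617,267.40 − $379,835.40 = $237,432.00.

Loan B by $237,430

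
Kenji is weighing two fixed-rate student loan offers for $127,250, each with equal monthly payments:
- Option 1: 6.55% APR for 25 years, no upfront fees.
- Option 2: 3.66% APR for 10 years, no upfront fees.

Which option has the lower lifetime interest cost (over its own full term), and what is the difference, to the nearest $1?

Option 2 by $106,808

Option 1: monthly rate = 6.55%/12 = 0.0054583; payment = 127,250 × 0.0054583 / (1 − (1+0.0054583)^−300) = $863.18.
Total interest on Option 1 = 300 × $863.18 − $127,250 = $131,704.00.
Option 2: at 3.66% the monthly rate is 0.0030500, so the payment is 127,250 × 0.0030500 / (1 − 1.0030500^−120) = $1,267.88.
Total interest on Option 2 = 120 × $1,267.88 − $127,250 = $24,895.60.
Option 2 is lower by $106,808.40.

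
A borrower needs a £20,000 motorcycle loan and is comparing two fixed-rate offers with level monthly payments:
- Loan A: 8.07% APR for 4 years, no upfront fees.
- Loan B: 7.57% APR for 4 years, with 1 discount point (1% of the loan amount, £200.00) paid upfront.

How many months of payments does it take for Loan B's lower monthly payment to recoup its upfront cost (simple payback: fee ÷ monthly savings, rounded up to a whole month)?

43 months

Loan A: at 8.07% the monthly rate is 0.0067250, so the payment is 20,000 × 0.0067250 / (1 − 1.0067250^−48) = £488.92.
Loan B: monthly rate = 7.57%/12 = 0.0063083; payment = 20,000 × 0.0063083 / (1 − (1+0.0063083)^−48) = £484.23.
Monthly savings = £488.92 − £484.23 = £4.69.
Break-even = £200.00 / £4.69 = 42.64 → 43 months.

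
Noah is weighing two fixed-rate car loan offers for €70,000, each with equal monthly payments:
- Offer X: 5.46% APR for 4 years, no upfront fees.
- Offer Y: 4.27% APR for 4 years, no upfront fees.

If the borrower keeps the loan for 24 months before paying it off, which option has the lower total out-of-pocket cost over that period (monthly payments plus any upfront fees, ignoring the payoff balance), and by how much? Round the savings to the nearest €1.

Offer Y by €904

Offer X: at 5.46% the monthly rate is 0.0045500, so the payment is 70,000 × 0.0045500 / (1 − 1.0045500^−48) = €1,626.68.
Offer Y: monthly rate = 4.27%/12 = 0.0035583; payment = 70,000 × 0.0035583 / (1 − (1+0.0035583)^−48) = €1,589.01.
Over 24 months: Offer X costs 24 × €1,626.68 = €39,040.32; Offer Y costs 24 × €1,589.01 = €38,136.24.
Offer Y is cheaper by €39,040.32 − €38,136.24 = €904.08.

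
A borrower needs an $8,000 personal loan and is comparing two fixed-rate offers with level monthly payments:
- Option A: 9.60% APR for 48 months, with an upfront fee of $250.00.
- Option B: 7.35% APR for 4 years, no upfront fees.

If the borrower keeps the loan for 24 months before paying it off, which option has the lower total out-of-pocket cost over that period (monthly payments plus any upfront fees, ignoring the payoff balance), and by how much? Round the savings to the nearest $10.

Option A: monthly rate = 9.6%/12 = 0.0080000; payment = 8,000 × 0.0080000 / (1 − (1+0.0080000)^−48) = $201.37.
Option B: at 7.35% the monthly rate is 0.0061250, so the payment is 8,000 × 0.0061250 / (1 − 1.0061250^−48) = $192.87.
Over 24 months: Option A costs 24 × $201.37 + $250.00 = $5,082.88; Option B costs 24 × $192.87 = $4,628.88.
Option B is cheaper by $5,082.88 − $4,628.88 = $454.00.

Option B by $450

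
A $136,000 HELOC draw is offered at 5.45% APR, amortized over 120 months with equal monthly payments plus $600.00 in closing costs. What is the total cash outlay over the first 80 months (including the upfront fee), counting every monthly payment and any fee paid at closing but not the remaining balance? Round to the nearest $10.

$118,410

Monthly rate = 5.45%/12 = 0.0045417; payment = 136,000 × 0.0045417 / (1 − (1+0.0045417)^−120) = $1,472.59.
Total outlay = 80 × $1,472.59 + $600.00 = $118,407.20.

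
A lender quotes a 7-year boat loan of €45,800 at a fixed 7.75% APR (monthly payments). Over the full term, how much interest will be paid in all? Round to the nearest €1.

At 7.75% the monthly rate is 0.0064583, so the payment is 45,800 × 0.0064583 / (1 − 1.0064583^−84) = €708.16.
Total paid = 84 × €708.16 = €59,485.44; interest = €59,485.44 − €45,800 = €13,685.44.

€13,685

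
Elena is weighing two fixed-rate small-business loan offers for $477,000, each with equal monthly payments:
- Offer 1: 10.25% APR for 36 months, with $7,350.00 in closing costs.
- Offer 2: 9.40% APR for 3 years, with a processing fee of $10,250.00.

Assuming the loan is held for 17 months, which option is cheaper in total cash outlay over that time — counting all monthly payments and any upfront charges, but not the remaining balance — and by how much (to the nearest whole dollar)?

Offer 2 by $331

Offer 1: monthly rate = 10.25%/12 = 0.0085417; payment = 477,000 × 0.0085417 / (1 − (1+0.0085417)^−36) = $15,447.50.
Offer 2: monthly rate = 9.4%/12 = 0.0078333; payment = 477,000 × 0.0078333 / (1 − (1+0.0078333)^−36) = $15,257.43.
Over 17 months: Offer 1 costs 17 × $15,447.50 + $7,350.00 = $269,957.50; Offer 2 costs 17 × $15,257.43 + $10,250.00 = $269,626.31.
Offer 2 is cheaper by $269,957.50 − $269,626.31 = $331.19.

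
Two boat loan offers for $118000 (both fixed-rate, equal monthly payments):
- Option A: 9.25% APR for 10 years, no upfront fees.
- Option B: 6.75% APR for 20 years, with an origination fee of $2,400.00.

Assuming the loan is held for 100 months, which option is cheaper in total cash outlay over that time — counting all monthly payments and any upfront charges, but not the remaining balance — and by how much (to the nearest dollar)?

Option A: at 9.25% the monthly rate is 0.0077083, so the payment is 118,000 × 0.0077083 / (1 − 1.0077083^−120) = $1,510.79.
Option B: monthly rate = 6.75%/12 = 0.0056250; payment = 118,000 × 0.0056250 / (1 − (1+0.0056250)^−240) = $897.23.
Over 100 months: Option A costs 100 × $1,510.79 = $151,079.00; Option B costs 100 × $897.23 + $2,400.00 = $92,123.00.
Option B is cheaper by $151,079.00 − $92,123.00 = $58,956.00.

Option B by $58,956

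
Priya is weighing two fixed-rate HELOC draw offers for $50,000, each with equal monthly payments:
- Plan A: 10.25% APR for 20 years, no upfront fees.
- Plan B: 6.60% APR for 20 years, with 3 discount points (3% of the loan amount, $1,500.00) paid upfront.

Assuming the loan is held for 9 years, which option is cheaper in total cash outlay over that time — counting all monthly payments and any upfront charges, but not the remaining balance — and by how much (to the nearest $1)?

Plan B by $10,929

Plan A: monthly rate = 10.25%/12 = 0.0085417; payment = 50,000 × 0.0085417 / (1 − (1+0.0085417)^−240) = $490.82.
Plan B: at 6.60% the monthly rate is 0.0055000, so the payment is 50,000 × 0.0055000 / (1 − 1.0055000^−240) = $375.74.
Over 108 months: Plan A costs 108 × $490.82 = $53,008.56; Plan B costs 108 × $375.74 + $1,500.00 = $42,079.92.
Plan B is cheaper by $53,008.56 − $42,079.92 = $10,928.64.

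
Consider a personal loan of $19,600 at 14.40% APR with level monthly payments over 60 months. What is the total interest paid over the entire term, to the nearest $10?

Monthly rate = 14.4%/12 = 0.0120000; payment = 19,600 × 0.0120000 / (1 − (1+0.0120000)^−60) = $460.13.
Total paid = 60 × $460.13 = $27,607.80; interest = $27,607.80 − $19,600 = $8,007.80.

$8,010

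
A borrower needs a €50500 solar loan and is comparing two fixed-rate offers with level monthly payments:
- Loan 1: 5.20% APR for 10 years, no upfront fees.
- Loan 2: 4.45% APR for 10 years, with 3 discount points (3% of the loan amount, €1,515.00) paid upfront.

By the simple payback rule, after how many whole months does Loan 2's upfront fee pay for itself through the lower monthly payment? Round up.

83 months

Loan 1: monthly rate = 5.2%/12 = 0.0043333; payment = 50,500 × 0.0043333 / (1 − (1+0.0043333)^−120) = €540.58.
Loan 2: at 4.45% the monthly rate is 0.0037083, so the payment is 50,500 × 0.0037083 / (1 − 1.0037083^−120) = €522.16.
Monthly savings = €540.58 − €522.16 = €18.42.
Break-even = €1,515.00 / €18.42 = 82.25 → 83 months.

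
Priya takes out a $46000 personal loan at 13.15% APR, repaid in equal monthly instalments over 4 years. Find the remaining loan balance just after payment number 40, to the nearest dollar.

With monthly rate i = 13.15%/12 = 0.0109583, the balance after k of n payments is P · [(1+i)^n − (1+i)^k] / [(1+i)^n − 1].
(1+0.0109583)^48 = 1.68731556 and (1+0.0109583)^40 = 1.54642998, so the balance is 46,000 × (1.68731556 − 1.54642998) / (1.68731556 − 1) = $9,429.06.

$9,429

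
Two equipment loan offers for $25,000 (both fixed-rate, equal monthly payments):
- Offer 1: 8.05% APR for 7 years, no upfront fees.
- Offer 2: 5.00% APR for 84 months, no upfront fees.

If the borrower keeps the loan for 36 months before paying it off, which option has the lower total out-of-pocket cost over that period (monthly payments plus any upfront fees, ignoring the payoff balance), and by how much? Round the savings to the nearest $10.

Offer 2 by $1,330

Offer 1: monthly rate = 8.05%/12 = 0.0067083; payment = 25,000 × 0.0067083 / (1 − (1+0.0067083)^−84) = $390.28.
Offer 2: monthly rate = 5%/12 = 0.0041667; payment = 25,000 × 0.0041667 / (1 − (1+0.0041667)^−84) = $353.35.
Over 36 months: Offer 1 costs 36 × $390.28 = $14,050.08; Offer 2 costs 36 × $353.35 = $12,720.60.
Offer 2 is cheaper by $14,050.08 − $12,720.60 = $1,329.48.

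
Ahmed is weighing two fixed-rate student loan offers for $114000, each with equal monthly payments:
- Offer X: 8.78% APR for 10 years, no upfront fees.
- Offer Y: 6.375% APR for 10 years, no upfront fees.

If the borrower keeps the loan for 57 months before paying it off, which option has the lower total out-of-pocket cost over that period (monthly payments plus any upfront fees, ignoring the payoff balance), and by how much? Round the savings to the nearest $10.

Offer X: monthly rate = 8.78%/12 = 0.0073167; payment = 114,000 × 0.0073167 / (1 − (1+0.0073167)^−120) = $1,430.57.
Offer Y: monthly rate = 6.375%/12 = 0.0053125; payment = 114,000 × 0.0053125 / (1 − (1+0.0053125)^−120) = $1,287.21.
Over 57 months: Offer X costs 57 × $1,430.57 = $81,542.49; Offer Y costs 57 × $1,287.21 = $73,370.97.
Offer Y is cheaper by $81,542.49 − $73,370.97 = $8,171.52.

Offer Y by $8,170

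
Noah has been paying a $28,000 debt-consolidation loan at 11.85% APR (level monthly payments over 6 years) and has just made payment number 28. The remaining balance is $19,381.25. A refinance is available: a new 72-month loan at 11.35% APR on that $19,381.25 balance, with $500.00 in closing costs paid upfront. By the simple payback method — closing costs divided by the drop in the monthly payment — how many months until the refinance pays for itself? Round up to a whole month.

3 months

Current payment = 28,000 × 11.85%/12 / (1 − (1+0.0098750)^−72) = $545.22.
Refinanced payment = 19,381.25 × 0.0094583 / (1 − (1+0.0094583)^−72) = $372.39.
Monthly savings = $545.22 − $372.39 = $172.83.
Break-even = $500.00 / $172.83 = 2.89 → 3 months.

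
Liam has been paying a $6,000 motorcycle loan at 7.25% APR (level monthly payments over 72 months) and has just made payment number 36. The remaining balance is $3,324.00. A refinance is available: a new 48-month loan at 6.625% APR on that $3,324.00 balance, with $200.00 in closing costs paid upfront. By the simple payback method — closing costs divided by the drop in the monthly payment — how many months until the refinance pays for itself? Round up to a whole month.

9 months

Current payment = 6,000 × 7.25%/12 / (1 − (1+0.0060417)^−72) = $103.02.
Refinanced payment = 3,324.00 × 0.0055208 / (1 − (1+0.0055208)^−48) = $79.02.
Monthly savings = $103.02 − $79.02 = $24.00.
Break-even = $200.00 / $24.00 = 8.33 → 9 months.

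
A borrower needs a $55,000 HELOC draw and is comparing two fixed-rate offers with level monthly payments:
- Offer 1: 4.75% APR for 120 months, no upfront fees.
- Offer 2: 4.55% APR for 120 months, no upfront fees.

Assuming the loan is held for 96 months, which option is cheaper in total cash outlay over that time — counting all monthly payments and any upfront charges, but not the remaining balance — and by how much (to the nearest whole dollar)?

Offer 1: monthly rate = 4.75%/12 = 0.0039583; payment = 55,000 × 0.0039583 / (1 − (1+0.0039583)^−120) = $576.66.
Offer 2: at 4.55% the monthly rate is 0.0037917, so the payment is 55,000 × 0.0037917 / (1 − 1.0037917^−120) = $571.34.
Over 96 months: Offer 1 costs 96 × $576.66 = $55,359.36; Offer 2 costs 96 × $571.34 = $54,848.64.
Offer 2 is cheaper by $55,359.36 − $54,848.64 = $510.72.

Offer 2 by $511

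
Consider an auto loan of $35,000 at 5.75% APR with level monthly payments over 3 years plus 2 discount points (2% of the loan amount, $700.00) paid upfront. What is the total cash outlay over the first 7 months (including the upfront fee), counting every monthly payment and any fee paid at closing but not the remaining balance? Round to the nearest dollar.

$8,126

Monthly rate = 5.75%/12 = 0.0047917; payment = 35,000 × 0.0047917 / (1 − (1+0.0047917)^−36) = $1,060.81.
Total outlay = 7 × $1,060.81 + $700.00 = $8,125.67.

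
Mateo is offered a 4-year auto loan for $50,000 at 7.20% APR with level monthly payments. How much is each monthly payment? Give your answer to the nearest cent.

$1,201.96

Monthly rate = 7.2%/12 = 0.0060000; payment = 50,000 × 0.0060000 / (1 − (1+0.0060000)^−48) = $1,201.96.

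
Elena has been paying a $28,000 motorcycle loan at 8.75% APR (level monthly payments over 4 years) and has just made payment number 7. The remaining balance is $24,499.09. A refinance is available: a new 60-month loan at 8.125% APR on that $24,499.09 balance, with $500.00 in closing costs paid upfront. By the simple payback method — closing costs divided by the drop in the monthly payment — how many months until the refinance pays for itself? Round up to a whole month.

Current payment = 28,000 × 8.75%/12 / (1 − (1+0.0072917)^−48) = $693.46.
Refinanced payment = 24,499.09 × 0.0067708 / (1 − (1+0.0067708)^−60) = $498.22.
Monthly savings = $693.46 − $498.22 = $195.24.
Break-even = $500.00 / $195.24 = 2.56 → 3 months.

3 months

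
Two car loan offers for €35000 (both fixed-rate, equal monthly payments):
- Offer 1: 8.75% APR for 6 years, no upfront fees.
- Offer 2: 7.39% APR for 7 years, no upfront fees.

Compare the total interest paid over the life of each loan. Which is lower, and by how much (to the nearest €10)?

Offer 2 by €180

Offer 1: monthly rate = 8.75%/12 = 0.0072917; payment = 35,000 × 0.0072917 / (1 − (1+0.0072917)^−72) = €626.56.
Total interest on Offer 1 = 72 × €626.56 − €35,000 = €10,112.32.
Offer 2: monthly rate = 7.39%/12 = 0.0061583; payment = 35,000 × 0.0061583 / (1 − (1+0.0061583)^−84) = €534.94.
Total interest on Offer 2 = 84 × €534.94 − €35,000 = €9,934.96.
Offer 2 is lower by €177.36.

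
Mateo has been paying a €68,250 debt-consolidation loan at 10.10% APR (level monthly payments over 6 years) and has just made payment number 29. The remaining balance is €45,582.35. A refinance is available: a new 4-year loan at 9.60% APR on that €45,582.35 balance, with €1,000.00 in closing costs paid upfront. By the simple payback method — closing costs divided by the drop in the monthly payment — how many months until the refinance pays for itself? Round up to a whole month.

9 months

Current payment = 68,250 × 10.1%/12 / (1 − (1+0.0084167)^−72) = €1,267.83.
Refinanced payment = 45,582.35 × 0.0080000 / (1 − (1+0.0080000)^−48) = €1,147.35.
Monthly savings = €1,267.83 − €1,147.35 = €120.48.
Break-even = €1,000.00 / €120.48 = 8.30 → 9 months.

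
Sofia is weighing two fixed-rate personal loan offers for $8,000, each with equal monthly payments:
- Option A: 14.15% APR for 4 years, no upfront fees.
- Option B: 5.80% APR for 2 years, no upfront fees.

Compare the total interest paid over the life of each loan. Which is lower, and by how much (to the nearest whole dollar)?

Option A: at 14.15% the monthly rate is 0.0117917, so the payment is 8,000 × 0.0117917 / (1 − 1.0117917^−48) = $219.21.
Total interest on Option A = 48 × $219.21 − $8,000 = $2,522.08.
Option B: at 5.80% the monthly rate is 0.0048333, so the payment is 8,000 × 0.0048333 / (1 − 1.0048333^−24) = $353.84.
Total interest on Option B = 24 × $353.84 − $8,000 = $492.16.
Option B is lower by $2,029.92.

Option B by $2,030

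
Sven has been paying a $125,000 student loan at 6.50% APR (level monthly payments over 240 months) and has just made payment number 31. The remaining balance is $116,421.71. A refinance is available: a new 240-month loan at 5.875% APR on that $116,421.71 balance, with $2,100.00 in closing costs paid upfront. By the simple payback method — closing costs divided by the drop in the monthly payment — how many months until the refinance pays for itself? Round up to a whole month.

20 months

Current payment = 125,000 × 6.5%/12 / (1 − (1+0.0054167)^−240) = $931.97.
Refinanced payment = 116,421.71 × 0.0048958 / (1 − (1+0.0048958)^−240) = $825.71.
Monthly savings = $931.97 − $825.71 = $106.26.
Break-even = $2,100.00 / $106.26 = 19.76 → 20 months.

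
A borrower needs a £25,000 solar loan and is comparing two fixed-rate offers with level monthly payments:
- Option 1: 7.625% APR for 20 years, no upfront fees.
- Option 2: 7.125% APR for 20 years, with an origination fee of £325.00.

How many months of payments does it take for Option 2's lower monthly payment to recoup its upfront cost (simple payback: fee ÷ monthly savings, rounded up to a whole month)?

Option 1: monthly rate = 7.625%/12 = 0.0063542; payment = 25,000 × 0.0063542 / (1 − (1+0.0063542)^−240) = £203.31.
Option 2: at 7.125% the monthly rate is 0.0059375, so the payment is 25,000 × 0.0059375 / (1 − 1.0059375^−240) = £195.70.
Monthly savings = £203.31 − £195.70 = £7.61.
Break-even = £325.00 / £7.61 = 42.71 → 43 months.

43 months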